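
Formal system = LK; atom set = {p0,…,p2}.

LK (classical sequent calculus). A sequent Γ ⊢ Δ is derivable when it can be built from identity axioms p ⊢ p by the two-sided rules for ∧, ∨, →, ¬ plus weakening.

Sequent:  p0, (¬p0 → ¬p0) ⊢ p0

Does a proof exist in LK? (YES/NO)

Derivation (root first):
[→L] p0, (¬p0 → ¬p0) ⊢ p0
  [¬R]  ⊢ p0, ¬p0
    [Ax] p0 ⊢ p0
  [¬L] p0, ¬p0 ⊢ 
    [Ax] p0 ⊢ p0

Result: YES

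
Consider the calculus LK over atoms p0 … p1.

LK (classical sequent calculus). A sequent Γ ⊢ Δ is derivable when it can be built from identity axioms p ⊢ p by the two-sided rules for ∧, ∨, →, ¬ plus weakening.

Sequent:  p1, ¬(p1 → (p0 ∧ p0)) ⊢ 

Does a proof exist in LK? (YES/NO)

Enumerate valuations to refute Γ ⊢ Δ:
  v=00: Γ:[p1=F, ¬(p1 → (p0 ∧ p0))=F] Δ:[] refutes=False
  v=01: Γ:[p1=T, ¬(p1 → (p0 ∧ p0))=T] Δ:[] refutes=True  ← countermodel

Result: NO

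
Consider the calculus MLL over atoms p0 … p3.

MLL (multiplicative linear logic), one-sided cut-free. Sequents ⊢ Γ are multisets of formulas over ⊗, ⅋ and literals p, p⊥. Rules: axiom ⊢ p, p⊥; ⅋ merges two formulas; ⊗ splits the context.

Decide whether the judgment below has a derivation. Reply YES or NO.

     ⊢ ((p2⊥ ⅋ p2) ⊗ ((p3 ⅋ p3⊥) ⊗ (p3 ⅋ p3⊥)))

Derivation trace:
[⊗]  ⊢ ((p2⊥ ⅋ p2) ⊗ ((p3 ⅋ p3⊥) ⊗ (p3 ⅋ p3⊥)))
  [⅋]  ⊢ (p2⊥ ⅋ p2)
    [Ax]  ⊢ p2, p2⊥
  [⊗]  ⊢ ((p3 ⅋ p3⊥) ⊗ (p3 ⅋ p3⊥))
    [⅋]  ⊢ (p3 ⅋ p3⊥)
      [Ax]  ⊢ p3, p3⊥
    [⅋]  ⊢ (p3 ⅋ p3⊥)
      [Ax]  ⊢ p3, p3⊥

Result: YES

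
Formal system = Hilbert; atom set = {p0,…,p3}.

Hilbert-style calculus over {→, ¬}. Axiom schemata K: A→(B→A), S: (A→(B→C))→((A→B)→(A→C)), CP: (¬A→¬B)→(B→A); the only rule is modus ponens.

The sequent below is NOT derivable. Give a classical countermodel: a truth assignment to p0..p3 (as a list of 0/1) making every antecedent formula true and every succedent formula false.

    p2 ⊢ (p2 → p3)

Enumerate valuations to refute Γ ⊢ Δ:
  v=0000: Γ:[p2=F] Δ:[(p2 → p3)=T] refutes=False
  v=0001: Γ:[p2=F] Δ:[(p2 → p3)=T] refutes=False
  v=0010: Γ:[p2=T] Δ:[(p2 → p3)=F] refutes=True  ← countermodel

Result: [0, 0, 1, 0]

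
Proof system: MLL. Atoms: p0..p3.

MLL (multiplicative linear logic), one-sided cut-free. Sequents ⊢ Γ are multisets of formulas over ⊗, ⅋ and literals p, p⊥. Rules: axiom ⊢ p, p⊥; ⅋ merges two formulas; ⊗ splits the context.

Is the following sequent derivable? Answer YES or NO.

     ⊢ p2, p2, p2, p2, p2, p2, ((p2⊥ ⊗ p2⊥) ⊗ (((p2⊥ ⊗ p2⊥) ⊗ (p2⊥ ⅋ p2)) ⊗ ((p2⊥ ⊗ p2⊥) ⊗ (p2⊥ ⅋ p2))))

Derivation (root first):
[⊗]  ⊢ p2, p2, p2, p2, p2, p2, ((p2⊥ ⊗ p2⊥) ⊗ (((p2⊥ ⊗ p2⊥) ⊗ (p2⊥ ⅋ p2)) ⊗ ((p2⊥ ⊗ p2⊥) ⊗ (p2⊥ ⅋ p2))))
  [⊗]  ⊢ p2, p2, (p2⊥ ⊗ p2⊥)
    [Ax]  ⊢ p2, p2⊥
    [Ax]  ⊢ p2, p2⊥
  [⊗]  ⊢ p2, p2, p2, p2, (((p2⊥ ⊗ p2⊥) ⊗ (p2⊥ ⅋ p2)) ⊗ ((p2⊥ ⊗ p2⊥) ⊗ (p2⊥ ⅋ p2)))
    [⊗]  ⊢ p2, p2, ((p2⊥ ⊗ p2⊥) ⊗ (p2⊥ ⅋ p2))
      [⊗]  ⊢ p2, p2, (p2⊥ ⊗ p2⊥)
        [Ax]  ⊢ p2, p2⊥
        [Ax]  ⊢ p2, p2⊥
      [⅋]  ⊢ (p2⊥ ⅋ p2)
        [Ax]  ⊢ p2, p2⊥
    [⊗]  ⊢ p2, p2, ((p2⊥ ⊗ p2⊥) ⊗ (p2⊥ ⅋ p2))
      [⊗]  ⊢ p2, p2, (p2⊥ ⊗ p2⊥)
        [Ax]  ⊢ p2, p2⊥
        [Ax]  ⊢ p2, p2⊥
      [⅋]  ⊢ (p2⊥ ⅋ p2)
        [Ax]  ⊢ p2, p2⊥

Result: YES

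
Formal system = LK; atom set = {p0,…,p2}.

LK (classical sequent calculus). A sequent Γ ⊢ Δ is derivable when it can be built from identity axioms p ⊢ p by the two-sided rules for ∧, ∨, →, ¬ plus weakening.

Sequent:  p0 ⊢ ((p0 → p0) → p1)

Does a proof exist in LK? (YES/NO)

Enumerate valuations to refute Γ ⊢ Δ:
  v=000: Γ:[p0=F] Δ:[((p0 → p0) → p1)=F] refutes=False
  v=001: Γ:[p0=F] Δ:[((p0 → p0) → p1)=F] refutes=False
  v=010: Γ:[p0=F] Δ:[((p0 → p0) → p1)=T] refutes=False
  v=011: Γ:[p0=F] Δ:[((p0 → p0) → p1)=T] refutes=False
  v=100: Γ:[p0=T] Δ:[((p0 → p0) → p1)=F] refutes=True  ← countermodel

Result: NO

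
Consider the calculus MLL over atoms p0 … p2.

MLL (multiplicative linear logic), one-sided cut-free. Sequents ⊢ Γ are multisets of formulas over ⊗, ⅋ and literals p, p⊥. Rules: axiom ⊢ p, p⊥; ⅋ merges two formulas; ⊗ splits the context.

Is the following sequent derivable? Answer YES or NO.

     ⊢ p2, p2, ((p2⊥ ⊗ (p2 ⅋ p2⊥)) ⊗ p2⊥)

Derivation trace:
[⊗]  ⊢ p2, p2, ((p2⊥ ⊗ (p2 ⅋ p2⊥)) ⊗ p2⊥)
  [⊗]  ⊢ p2, (p2⊥ ⊗ (p2 ⅋ p2⊥))
    [Ax]  ⊢ p2, p2⊥
    [⅋]  ⊢ (p2 ⅋ p2⊥)
      [Ax]  ⊢ p2, p2⊥
  [Ax]  ⊢ p2, p2⊥

Result: YES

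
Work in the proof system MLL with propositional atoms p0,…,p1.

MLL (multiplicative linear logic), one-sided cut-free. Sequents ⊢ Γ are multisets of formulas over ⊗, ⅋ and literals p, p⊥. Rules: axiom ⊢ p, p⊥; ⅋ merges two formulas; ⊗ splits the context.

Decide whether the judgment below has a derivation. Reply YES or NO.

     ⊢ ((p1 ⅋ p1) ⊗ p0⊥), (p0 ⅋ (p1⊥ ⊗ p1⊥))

Derivation (root first):
[⅋]  ⊢ ((p1 ⅋ p1) ⊗ p0⊥), (p0 ⅋ (p1⊥ ⊗ p1⊥))
  [⊗]  ⊢ (p1⊥ ⊗ p1⊥), p0, ((p1 ⅋ p1) ⊗ p0⊥)
    [⅋]  ⊢ (p1⊥ ⊗ p1⊥), (p1 ⅋ p1)
      [⊗]  ⊢ p1, p1, (p1⊥ ⊗ p1⊥)
        [Ax]  ⊢ p1, p1⊥
        [Ax]  ⊢ p1, p1⊥
    [Ax]  ⊢ p0, p0⊥

Result: YES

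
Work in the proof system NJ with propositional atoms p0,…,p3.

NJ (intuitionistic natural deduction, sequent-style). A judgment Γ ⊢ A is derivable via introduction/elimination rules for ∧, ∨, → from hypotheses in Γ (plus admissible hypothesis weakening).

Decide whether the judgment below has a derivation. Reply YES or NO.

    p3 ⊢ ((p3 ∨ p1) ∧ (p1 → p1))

Proof tree:
[∧I] p3 ⊢ ((p3 ∨ p1) ∧ (p1 → p1))
  [∨I₁] p3 ⊢ (p3 ∨ p1)
    [Ax] p3 ⊢ p3
  [→I]  ⊢ (p1 → p1)
    [Ax] p1 ⊢ p1

Result: YES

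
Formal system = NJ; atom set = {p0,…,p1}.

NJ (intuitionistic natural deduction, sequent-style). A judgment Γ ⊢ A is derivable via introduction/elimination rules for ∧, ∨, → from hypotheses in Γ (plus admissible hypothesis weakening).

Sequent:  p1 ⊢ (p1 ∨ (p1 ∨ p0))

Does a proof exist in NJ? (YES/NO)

Derivation (root first):
[∨I₂] p1 ⊢ (p1 ∨ (p1 ∨ p0))
  [∨I₁] p1 ⊢ (p1 ∨ p0)
    [Ax] p1 ⊢ p1

Result: YES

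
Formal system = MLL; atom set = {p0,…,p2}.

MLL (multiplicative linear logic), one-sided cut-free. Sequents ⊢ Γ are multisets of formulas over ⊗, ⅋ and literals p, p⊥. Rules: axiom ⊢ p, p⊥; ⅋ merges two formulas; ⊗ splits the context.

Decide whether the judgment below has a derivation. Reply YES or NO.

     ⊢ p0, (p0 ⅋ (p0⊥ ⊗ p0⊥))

Derivation (root first):
[⅋]  ⊢ p0, (p0 ⅋ (p0⊥ ⊗ p0⊥))
  [⊗]  ⊢ p0, p0, (p0⊥ ⊗ p0⊥)
    [Ax]  ⊢ p0, p0⊥
    [Ax]  ⊢ p0, p0⊥

Result: YES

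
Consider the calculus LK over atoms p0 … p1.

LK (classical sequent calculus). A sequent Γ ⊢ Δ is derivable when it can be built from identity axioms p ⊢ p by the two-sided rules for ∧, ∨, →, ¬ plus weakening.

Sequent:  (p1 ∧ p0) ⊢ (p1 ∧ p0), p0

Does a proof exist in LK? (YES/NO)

Derivation (root first):
[WR] (p1 ∧ p0) ⊢ (p1 ∧ p0), p0
  [∧L] (p1 ∧ p0) ⊢ (p1 ∧ p0)
    [∧R] p1, p0 ⊢ (p1 ∧ p0)
      [Ax] p1 ⊢ p1
      [Ax] p0 ⊢ p0

Result: YES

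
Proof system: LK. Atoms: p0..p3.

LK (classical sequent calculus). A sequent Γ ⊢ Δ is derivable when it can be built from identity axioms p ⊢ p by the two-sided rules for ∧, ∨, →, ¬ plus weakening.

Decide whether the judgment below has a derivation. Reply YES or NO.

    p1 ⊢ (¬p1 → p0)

Derivation trace:
[→R] p1 ⊢ (¬p1 → p0)
  [WR] p1, ¬p1 ⊢ p0
    [¬L] p1, ¬p1 ⊢ 
      [Ax] p1 ⊢ p1

Result: YES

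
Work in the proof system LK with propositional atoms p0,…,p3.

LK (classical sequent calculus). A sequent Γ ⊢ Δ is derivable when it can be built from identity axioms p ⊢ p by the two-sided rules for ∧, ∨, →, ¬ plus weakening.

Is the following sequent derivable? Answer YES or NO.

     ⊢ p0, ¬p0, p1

Proof tree:
[WR]  ⊢ p0, ¬p0, p1
  [¬R]  ⊢ p0, ¬p0
    [Ax] p0 ⊢ p0

Result: YES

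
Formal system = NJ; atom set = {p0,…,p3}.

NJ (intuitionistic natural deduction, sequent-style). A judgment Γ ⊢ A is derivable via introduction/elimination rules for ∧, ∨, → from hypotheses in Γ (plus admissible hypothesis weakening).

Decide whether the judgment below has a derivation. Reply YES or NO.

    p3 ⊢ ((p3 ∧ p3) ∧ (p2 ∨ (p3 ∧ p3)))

Derivation trace:
[∧I] p3 ⊢ ((p3 ∧ p3) ∧ (p2 ∨ (p3 ∧ p3)))
  [∧I] p3 ⊢ (p3 ∧ p3)
    [Ax] p3 ⊢ p3
    [Ax] p3 ⊢ p3
  [∨I₂] p3 ⊢ (p2 ∨ (p3 ∧ p3))
    [∧I] p3 ⊢ (p3 ∧ p3)
      [Ax] p3 ⊢ p3
      [Ax] p3 ⊢ p3

Result: YES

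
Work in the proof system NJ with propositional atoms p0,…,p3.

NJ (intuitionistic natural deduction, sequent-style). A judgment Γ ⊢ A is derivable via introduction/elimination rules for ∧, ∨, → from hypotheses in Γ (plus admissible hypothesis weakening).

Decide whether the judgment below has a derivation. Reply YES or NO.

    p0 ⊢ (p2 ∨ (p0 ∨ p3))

Derivation trace:
[∨I₂] p0 ⊢ (p2 ∨ (p0 ∨ p3))
  [∨I₁] p0 ⊢ (p0 ∨ p3)
    [Ax] p0 ⊢ p0

Result: YES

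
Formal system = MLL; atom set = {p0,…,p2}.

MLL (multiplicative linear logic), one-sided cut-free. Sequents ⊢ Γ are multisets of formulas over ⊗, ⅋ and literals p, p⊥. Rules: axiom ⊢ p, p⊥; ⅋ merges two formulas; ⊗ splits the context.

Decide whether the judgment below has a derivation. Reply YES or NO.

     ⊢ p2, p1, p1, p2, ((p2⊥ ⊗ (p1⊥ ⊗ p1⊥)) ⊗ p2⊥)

Derivation trace:
[⊗]  ⊢ p2, p1, p1, p2, ((p2⊥ ⊗ (p1⊥ ⊗ p1⊥)) ⊗ p2⊥)
  [⊗]  ⊢ p2, p1, p1, (p2⊥ ⊗ (p1⊥ ⊗ p1⊥))
    [Ax]  ⊢ p2, p2⊥
    [⊗]  ⊢ p1, p1, (p1⊥ ⊗ p1⊥)
      [Ax]  ⊢ p1, p1⊥
      [Ax]  ⊢ p1, p1⊥
  [Ax]  ⊢ p2, p2⊥

Result: YES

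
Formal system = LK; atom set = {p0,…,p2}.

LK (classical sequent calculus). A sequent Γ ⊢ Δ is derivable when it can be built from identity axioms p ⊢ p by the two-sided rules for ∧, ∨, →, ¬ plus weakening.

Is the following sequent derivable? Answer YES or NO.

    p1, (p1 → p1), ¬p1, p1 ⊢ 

Proof tree:
[WL] p1, (p1 → p1), ¬p1, p1 ⊢ 
  [¬L] p1, (p1 → p1), ¬p1 ⊢ 
    [→L] p1, (p1 → p1) ⊢ p1
      [Ax] p1 ⊢ p1
      [Ax] p1 ⊢ p1

Result: YES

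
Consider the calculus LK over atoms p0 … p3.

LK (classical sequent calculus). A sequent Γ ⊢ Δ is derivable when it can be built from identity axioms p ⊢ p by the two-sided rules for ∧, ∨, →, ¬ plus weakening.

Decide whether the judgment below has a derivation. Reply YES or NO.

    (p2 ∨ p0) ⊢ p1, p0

Truth-table refutation:
  v=0000: Γ:[(p2 ∨ p0)=F] Δ:[p1=F, p0=F] refutes=False
  v=0001: Γ:[(p2 ∨ p0)=F] Δ:[p1=F, p0=F] refutes=False
  v=0010: Γ:[(p2 ∨ p0)=T] Δ:[p1=F, p0=F] refutes=True  ← countermodel

Result: NO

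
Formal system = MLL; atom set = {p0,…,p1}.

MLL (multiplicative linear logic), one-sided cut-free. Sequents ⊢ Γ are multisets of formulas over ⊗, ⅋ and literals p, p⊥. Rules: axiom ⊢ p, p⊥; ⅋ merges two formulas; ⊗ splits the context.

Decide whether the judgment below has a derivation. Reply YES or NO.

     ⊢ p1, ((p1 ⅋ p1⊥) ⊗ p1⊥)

Proof tree:
[⊗]  ⊢ p1, ((p1 ⅋ p1⊥) ⊗ p1⊥)
  [⅋]  ⊢ (p1 ⅋ p1⊥)
    [Ax]  ⊢ p1, p1⊥
  [Ax]  ⊢ p1, p1⊥

Result: YES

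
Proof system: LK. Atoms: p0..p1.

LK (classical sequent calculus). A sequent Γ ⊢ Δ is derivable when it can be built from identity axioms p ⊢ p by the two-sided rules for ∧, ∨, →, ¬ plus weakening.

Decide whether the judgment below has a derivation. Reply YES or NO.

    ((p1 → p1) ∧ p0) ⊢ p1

Truth-table refutation:
  v=00: Γ:[((p1 → p1) ∧ p0)=F] Δ:[p1=F] refutes=False
  v=01: Γ:[((p1 → p1) ∧ p0)=F] Δ:[p1=T] refutes=False
  v=10: Γ:[((p1 → p1) ∧ p0)=T] Δ:[p1=F] refutes=True  ← countermodel

Result: NO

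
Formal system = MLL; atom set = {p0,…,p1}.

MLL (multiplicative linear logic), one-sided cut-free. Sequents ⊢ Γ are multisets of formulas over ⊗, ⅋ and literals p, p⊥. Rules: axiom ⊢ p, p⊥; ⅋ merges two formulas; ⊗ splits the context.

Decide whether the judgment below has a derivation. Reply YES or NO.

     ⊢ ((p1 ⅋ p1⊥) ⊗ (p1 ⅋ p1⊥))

Derivation (root first):
[⊗]  ⊢ ((p1 ⅋ p1⊥) ⊗ (p1 ⅋ p1⊥))
  [⅋]  ⊢ (p1 ⅋ p1⊥)
    [Ax]  ⊢ p1, p1⊥
  [⅋]  ⊢ (p1 ⅋ p1⊥)
    [Ax]  ⊢ p1, p1⊥

Result: YES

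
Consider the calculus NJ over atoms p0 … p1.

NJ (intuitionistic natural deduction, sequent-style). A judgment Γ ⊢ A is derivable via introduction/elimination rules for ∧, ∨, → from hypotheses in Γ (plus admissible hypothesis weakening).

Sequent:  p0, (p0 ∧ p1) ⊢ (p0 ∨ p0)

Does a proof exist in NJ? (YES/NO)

Derivation trace:
[Wk] p0, (p0 ∧ p1) ⊢ (p0 ∨ p0)
  [∨I₂] p0 ⊢ (p0 ∨ p0)
    [Ax] p0 ⊢ p0

Result: YES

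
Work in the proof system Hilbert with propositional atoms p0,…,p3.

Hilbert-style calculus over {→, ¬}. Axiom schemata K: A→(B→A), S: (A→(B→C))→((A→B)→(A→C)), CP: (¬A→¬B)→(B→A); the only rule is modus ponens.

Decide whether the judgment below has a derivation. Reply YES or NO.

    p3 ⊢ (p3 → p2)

Search for a countermodel by truth-table:
  v=0000: Γ:[p3=F] Δ:[(p3 → p2)=T] refutes=False
  v=0001: Γ:[p3=T] Δ:[(p3 → p2)=F] refutes=True  ← countermodel

Result: NO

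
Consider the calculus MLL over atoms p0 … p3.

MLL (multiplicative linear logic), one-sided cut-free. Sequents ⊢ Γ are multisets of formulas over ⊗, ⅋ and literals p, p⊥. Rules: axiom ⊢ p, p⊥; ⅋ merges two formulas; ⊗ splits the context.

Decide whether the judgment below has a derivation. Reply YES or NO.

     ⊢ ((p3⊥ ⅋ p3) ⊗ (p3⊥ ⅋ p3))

Derivation trace:
[⊗]  ⊢ ((p3⊥ ⅋ p3) ⊗ (p3⊥ ⅋ p3))
  [⅋]  ⊢ (p3⊥ ⅋ p3)
    [Ax]  ⊢ p3, p3⊥
  [⅋]  ⊢ (p3⊥ ⅋ p3)
    [Ax]  ⊢ p3, p3⊥

Result: YES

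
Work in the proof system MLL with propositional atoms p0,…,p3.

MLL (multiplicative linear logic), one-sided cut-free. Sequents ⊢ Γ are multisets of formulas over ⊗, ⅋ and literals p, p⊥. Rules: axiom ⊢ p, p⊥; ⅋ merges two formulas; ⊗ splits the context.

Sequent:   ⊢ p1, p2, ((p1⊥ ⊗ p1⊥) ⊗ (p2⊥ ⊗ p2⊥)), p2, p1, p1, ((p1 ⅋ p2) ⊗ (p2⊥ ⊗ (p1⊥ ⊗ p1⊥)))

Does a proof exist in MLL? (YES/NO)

Proof tree:
[⊗]  ⊢ p1, p2, ((p1⊥ ⊗ p1⊥) ⊗ (p2⊥ ⊗ p2⊥)), p2, p1, p1, ((p1 ⅋ p2) ⊗ (p2⊥ ⊗ (p1⊥ ⊗ p1⊥)))
  [⅋]  ⊢ p1, p2, ((p1⊥ ⊗ p1⊥) ⊗ (p2⊥ ⊗ p2⊥)), (p1 ⅋ p2)
    [⊗]  ⊢ p1, p1, p2, p2, ((p1⊥ ⊗ p1⊥) ⊗ (p2⊥ ⊗ p2⊥))
      [⊗]  ⊢ p1, p1, (p1⊥ ⊗ p1⊥)
        [Ax]  ⊢ p1, p1⊥
        [Ax]  ⊢ p1, p1⊥
      [⊗]  ⊢ p2, p2, (p2⊥ ⊗ p2⊥)
        [Ax]  ⊢ p2, p2⊥
        [Ax]  ⊢ p2, p2⊥
  [⊗]  ⊢ p2, p1, p1, (p2⊥ ⊗ (p1⊥ ⊗ p1⊥))
    [Ax]  ⊢ p2, p2⊥
    [⊗]  ⊢ p1, p1, (p1⊥ ⊗ p1⊥)
      [Ax]  ⊢ p1, p1⊥
      [Ax]  ⊢ p1, p1⊥

Result: YES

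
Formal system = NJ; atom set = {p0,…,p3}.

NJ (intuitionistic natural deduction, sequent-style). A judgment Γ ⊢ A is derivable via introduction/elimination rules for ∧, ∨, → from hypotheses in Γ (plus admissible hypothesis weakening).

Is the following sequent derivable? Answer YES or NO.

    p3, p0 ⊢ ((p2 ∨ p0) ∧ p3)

Derivation (root first):
[∧I] p3, p0 ⊢ ((p2 ∨ p0) ∧ p3)
  [∨I₂] p0 ⊢ (p2 ∨ p0)
    [Ax] p0 ⊢ p0
  [Ax] p3 ⊢ p3

Result: YES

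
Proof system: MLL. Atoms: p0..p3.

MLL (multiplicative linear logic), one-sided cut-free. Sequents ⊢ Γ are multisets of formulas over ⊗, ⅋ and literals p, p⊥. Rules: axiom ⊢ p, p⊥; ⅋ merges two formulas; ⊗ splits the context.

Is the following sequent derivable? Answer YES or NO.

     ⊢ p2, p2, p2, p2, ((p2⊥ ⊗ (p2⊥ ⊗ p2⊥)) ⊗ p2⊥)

Proof tree:
[⊗]  ⊢ p2, p2, p2, p2, ((p2⊥ ⊗ (p2⊥ ⊗ p2⊥)) ⊗ p2⊥)
  [⊗]  ⊢ p2, p2, p2, (p2⊥ ⊗ (p2⊥ ⊗ p2⊥))
    [Ax]  ⊢ p2, p2⊥
    [⊗]  ⊢ p2, p2, (p2⊥ ⊗ p2⊥)
      [Ax]  ⊢ p2, p2⊥
      [Ax]  ⊢ p2, p2⊥
  [Ax]  ⊢ p2, p2⊥

Result: YES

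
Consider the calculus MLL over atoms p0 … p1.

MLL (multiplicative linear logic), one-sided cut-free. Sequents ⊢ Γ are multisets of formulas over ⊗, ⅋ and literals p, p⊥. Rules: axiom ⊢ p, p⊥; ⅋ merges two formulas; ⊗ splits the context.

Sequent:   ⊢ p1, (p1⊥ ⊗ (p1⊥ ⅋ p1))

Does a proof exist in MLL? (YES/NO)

Derivation (root first):
[⊗]  ⊢ p1, (p1⊥ ⊗ (p1⊥ ⅋ p1))
  [Ax]  ⊢ p1, p1⊥
  [⅋]  ⊢ (p1⊥ ⅋ p1)
    [Ax]  ⊢ p1, p1⊥

Result: YES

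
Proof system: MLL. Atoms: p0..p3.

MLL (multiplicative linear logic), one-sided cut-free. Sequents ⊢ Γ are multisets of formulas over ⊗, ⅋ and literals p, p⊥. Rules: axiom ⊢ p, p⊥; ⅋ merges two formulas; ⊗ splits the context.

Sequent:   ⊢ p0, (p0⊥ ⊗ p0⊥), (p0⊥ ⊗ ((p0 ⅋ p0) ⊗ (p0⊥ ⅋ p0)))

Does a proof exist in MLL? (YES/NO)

Proof tree:
[⊗]  ⊢ p0, (p0⊥ ⊗ p0⊥), (p0⊥ ⊗ ((p0 ⅋ p0) ⊗ (p0⊥ ⅋ p0)))
  [Ax]  ⊢ p0, p0⊥
  [⊗]  ⊢ (p0⊥ ⊗ p0⊥), ((p0 ⅋ p0) ⊗ (p0⊥ ⅋ p0))
    [⅋]  ⊢ (p0⊥ ⊗ p0⊥), (p0 ⅋ p0)
      [⊗]  ⊢ p0, p0, (p0⊥ ⊗ p0⊥)
        [Ax]  ⊢ p0, p0⊥
        [Ax]  ⊢ p0, p0⊥
    [⅋]  ⊢ (p0⊥ ⅋ p0)
      [Ax]  ⊢ p0, p0⊥

Result: YES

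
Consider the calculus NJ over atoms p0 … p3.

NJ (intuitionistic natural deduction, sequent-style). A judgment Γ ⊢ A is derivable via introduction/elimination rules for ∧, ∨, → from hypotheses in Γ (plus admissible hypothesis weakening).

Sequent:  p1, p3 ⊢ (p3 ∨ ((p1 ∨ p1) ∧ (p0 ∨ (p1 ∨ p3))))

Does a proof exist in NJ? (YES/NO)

Derivation (root first):
[∨I₂] p1, p3 ⊢ (p3 ∨ ((p1 ∨ p1) ∧ (p0 ∨ (p1 ∨ p3))))
  [∧I] p1, p3 ⊢ ((p1 ∨ p1) ∧ (p0 ∨ (p1 ∨ p3)))
    [∨I₁] p1 ⊢ (p1 ∨ p1)
      [Ax] p1 ⊢ p1
    [∨I₂] p3 ⊢ (p0 ∨ (p1 ∨ p3))
      [∨I₂] p3 ⊢ (p1 ∨ p3)
        [Ax] p3 ⊢ p3

Result: YES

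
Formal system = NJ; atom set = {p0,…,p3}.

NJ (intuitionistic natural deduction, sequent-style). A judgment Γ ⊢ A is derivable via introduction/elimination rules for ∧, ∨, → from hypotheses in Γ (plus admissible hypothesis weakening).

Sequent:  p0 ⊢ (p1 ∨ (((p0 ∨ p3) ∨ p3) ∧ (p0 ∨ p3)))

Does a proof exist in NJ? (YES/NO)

Derivation trace:
[∨I₂] p0 ⊢ (p1 ∨ (((p0 ∨ p3) ∨ p3) ∧ (p0 ∨ p3)))
  [∧I] p0 ⊢ (((p0 ∨ p3) ∨ p3) ∧ (p0 ∨ p3))
    [∨I₁] p0 ⊢ ((p0 ∨ p3) ∨ p3)
      [∨I₁] p0 ⊢ (p0 ∨ p3)
        [Ax] p0 ⊢ p0
    [∨I₁] p0 ⊢ (p0 ∨ p3)
      [Ax] p0 ⊢ p0

Result: YES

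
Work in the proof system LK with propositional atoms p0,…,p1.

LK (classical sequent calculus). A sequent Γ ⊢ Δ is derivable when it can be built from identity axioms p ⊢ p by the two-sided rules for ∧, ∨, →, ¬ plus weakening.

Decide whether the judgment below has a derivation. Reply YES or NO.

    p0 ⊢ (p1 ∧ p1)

Search for a countermodel by truth-table:
  v=00: Γ:[p0=F] Δ:[(p1 ∧ p1)=F] refutes=False
  v=01: Γ:[p0=F] Δ:[(p1 ∧ p1)=T] refutes=False
  v=10: Γ:[p0=T] Δ:[(p1 ∧ p1)=F] refutes=True  ← countermodel

Result: NO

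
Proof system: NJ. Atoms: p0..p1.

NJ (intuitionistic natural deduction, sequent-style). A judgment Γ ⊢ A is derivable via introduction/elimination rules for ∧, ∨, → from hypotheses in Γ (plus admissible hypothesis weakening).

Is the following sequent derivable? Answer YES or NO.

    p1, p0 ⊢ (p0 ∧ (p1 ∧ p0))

Derivation (root first):
[∧I] p1, p0 ⊢ (p0 ∧ (p1 ∧ p0))
  [Wk] p0, p1 ⊢ p0
    [Ax] p0 ⊢ p0
  [∧I] p1, p0 ⊢ (p1 ∧ p0)
    [Ax] p1 ⊢ p1
    [Ax] p0 ⊢ p0

Result: YES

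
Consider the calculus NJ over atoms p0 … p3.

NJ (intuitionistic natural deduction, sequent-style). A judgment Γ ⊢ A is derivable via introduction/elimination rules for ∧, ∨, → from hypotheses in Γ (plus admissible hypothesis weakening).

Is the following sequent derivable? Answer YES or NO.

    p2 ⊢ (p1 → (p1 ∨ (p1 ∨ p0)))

Proof tree:
[→I] p2 ⊢ (p1 → (p1 ∨ (p1 ∨ p0)))
  [Wk] p1, p2 ⊢ (p1 ∨ (p1 ∨ p0))
    [∨I₂] p1 ⊢ (p1 ∨ (p1 ∨ p0))
      [∨I₁] p1 ⊢ (p1 ∨ p0)
        [Ax] p1 ⊢ p1

Result: YES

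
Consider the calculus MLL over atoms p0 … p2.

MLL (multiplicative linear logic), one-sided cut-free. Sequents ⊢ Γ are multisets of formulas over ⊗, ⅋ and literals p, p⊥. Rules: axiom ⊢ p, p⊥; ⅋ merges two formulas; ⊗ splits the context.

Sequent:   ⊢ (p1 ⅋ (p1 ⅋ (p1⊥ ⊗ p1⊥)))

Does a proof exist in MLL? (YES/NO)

Derivation trace:
[⅋]  ⊢ (p1 ⅋ (p1 ⅋ (p1⊥ ⊗ p1⊥)))
  [⅋]  ⊢ p1, (p1 ⅋ (p1⊥ ⊗ p1⊥))
    [⊗]  ⊢ p1, p1, (p1⊥ ⊗ p1⊥)
      [Ax]  ⊢ p1, p1⊥
      [Ax]  ⊢ p1, p1⊥

Result: YES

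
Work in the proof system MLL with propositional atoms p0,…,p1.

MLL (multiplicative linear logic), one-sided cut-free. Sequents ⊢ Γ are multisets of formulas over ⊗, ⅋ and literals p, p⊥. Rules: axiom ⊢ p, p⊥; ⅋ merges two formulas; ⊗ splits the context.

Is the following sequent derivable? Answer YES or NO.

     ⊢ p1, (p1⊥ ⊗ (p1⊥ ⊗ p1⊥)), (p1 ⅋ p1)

Proof tree:
[⅋]  ⊢ p1, (p1⊥ ⊗ (p1⊥ ⊗ p1⊥)), (p1 ⅋ p1)
  [⊗]  ⊢ p1, p1, p1, (p1⊥ ⊗ (p1⊥ ⊗ p1⊥))
    [Ax]  ⊢ p1, p1⊥
    [⊗]  ⊢ p1, p1, (p1⊥ ⊗ p1⊥)
      [Ax]  ⊢ p1, p1⊥
      [Ax]  ⊢ p1, p1⊥

Result: YES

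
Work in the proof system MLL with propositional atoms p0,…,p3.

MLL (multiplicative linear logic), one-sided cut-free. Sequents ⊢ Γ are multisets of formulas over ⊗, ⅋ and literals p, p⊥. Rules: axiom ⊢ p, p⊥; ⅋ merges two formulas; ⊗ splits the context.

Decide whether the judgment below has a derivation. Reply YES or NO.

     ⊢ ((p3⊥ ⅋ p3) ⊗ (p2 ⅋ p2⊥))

Derivation (root first):
[⊗]  ⊢ ((p3⊥ ⅋ p3) ⊗ (p2 ⅋ p2⊥))
  [⅋]  ⊢ (p3⊥ ⅋ p3)
    [Ax]  ⊢ p3, p3⊥
  [⅋]  ⊢ (p2 ⅋ p2⊥)
    [Ax]  ⊢ p2, p2⊥

Result: YES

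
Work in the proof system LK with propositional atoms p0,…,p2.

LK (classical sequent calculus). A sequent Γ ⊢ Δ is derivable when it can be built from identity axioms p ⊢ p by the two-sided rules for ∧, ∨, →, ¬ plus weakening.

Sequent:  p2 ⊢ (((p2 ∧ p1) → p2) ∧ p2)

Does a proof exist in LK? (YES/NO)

Proof tree:
[∧R] p2 ⊢ (((p2 ∧ p1) → p2) ∧ p2)
  [→R]  ⊢ ((p2 ∧ p1) → p2)
    [∧L] (p2 ∧ p1) ⊢ p2
      [WL] p2, p1 ⊢ p2
        [Ax] p2 ⊢ p2
  [Ax] p2 ⊢ p2

Result: YES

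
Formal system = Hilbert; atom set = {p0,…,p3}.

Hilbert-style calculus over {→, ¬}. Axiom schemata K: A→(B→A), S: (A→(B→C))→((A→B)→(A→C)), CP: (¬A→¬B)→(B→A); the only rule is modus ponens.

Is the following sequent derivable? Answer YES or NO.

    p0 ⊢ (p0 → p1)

Enumerate valuations to refute Γ ⊢ Δ:
  v=0000: Γ:[p0=F] Δ:[(p0 → p1)=T] refutes=False
  v=0001: Γ:[p0=F] Δ:[(p0 → p1)=T] refutes=False
  v=0010: Γ:[p0=F] Δ:[(p0 → p1)=T] refutes=False
  v=0011: Γ:[p0=F] Δ:[(p0 → p1)=T] refutes=False
  v=0100: Γ:[p0=F] Δ:[(p0 → p1)=T] refutes=False
  v=0101: Γ:[p0=F] Δ:[(p0 → p1)=T] refutes=False
  v=0110: Γ:[p0=F] Δ:[(p0 → p1)=T] refutes=False
  v=0111: Γ:[p0=F] Δ:[(p0 → p1)=T] refutes=False
  v=1000: Γ:[p0=T] Δ:[(p0 → p1)=F] refutes=True  ← countermodel

Result: NO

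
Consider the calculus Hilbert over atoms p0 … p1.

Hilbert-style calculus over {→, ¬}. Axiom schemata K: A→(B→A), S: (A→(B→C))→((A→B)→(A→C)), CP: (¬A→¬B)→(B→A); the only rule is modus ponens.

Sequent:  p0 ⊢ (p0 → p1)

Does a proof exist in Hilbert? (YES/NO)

Truth-table refutation:
  v=00: Γ:[p0=F] Δ:[(p0 → p1)=T] refutes=False
  v=01: Γ:[p0=F] Δ:[(p0 → p1)=T] refutes=False
  v=10: Γ:[p0=T] Δ:[(p0 → p1)=F] refutes=True  ← countermodel

Result: NO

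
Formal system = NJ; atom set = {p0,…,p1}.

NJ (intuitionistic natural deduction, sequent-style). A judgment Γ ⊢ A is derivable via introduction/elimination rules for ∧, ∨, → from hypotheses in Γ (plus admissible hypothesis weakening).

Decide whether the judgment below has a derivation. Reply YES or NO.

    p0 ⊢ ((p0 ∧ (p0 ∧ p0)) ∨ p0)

Derivation trace:
[∨I₁] p0 ⊢ ((p0 ∧ (p0 ∧ p0)) ∨ p0)
  [∧I] p0 ⊢ (p0 ∧ (p0 ∧ p0))
    [Ax] p0 ⊢ p0
    [∧I] p0 ⊢ (p0 ∧ p0)
      [Ax] p0 ⊢ p0
      [Ax] p0 ⊢ p0

Result: YES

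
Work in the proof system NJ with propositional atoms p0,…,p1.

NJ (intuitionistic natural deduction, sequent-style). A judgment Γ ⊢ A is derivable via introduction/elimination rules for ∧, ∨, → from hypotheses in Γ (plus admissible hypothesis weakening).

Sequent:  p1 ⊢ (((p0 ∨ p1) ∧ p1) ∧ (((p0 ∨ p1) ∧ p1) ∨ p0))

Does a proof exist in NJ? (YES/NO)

Derivation (root first):
[∧I] p1 ⊢ (((p0 ∨ p1) ∧ p1) ∧ (((p0 ∨ p1) ∧ p1) ∨ p0))
  [∧I] p1 ⊢ ((p0 ∨ p1) ∧ p1)
    [∨I₂] p1 ⊢ (p0 ∨ p1)
      [Ax] p1 ⊢ p1
    [Ax] p1 ⊢ p1
  [∨I₁] p1 ⊢ (((p0 ∨ p1) ∧ p1) ∨ p0)
    [∧I] p1 ⊢ ((p0 ∨ p1) ∧ p1)
      [∨I₂] p1 ⊢ (p0 ∨ p1)
        [Ax] p1 ⊢ p1
      [Ax] p1 ⊢ p1

Result: YES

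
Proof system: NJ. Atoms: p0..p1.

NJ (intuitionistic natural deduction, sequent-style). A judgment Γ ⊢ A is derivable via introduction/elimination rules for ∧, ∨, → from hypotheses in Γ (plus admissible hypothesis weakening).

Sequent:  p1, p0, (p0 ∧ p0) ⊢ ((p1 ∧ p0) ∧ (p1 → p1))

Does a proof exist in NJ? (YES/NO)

Proof tree:
[Wk] p1, p0, (p0 ∧ p0) ⊢ ((p1 ∧ p0) ∧ (p1 → p1))
  [∧I] p1, p0 ⊢ ((p1 ∧ p0) ∧ (p1 → p1))
    [∧I] p1, p0 ⊢ (p1 ∧ p0)
      [Ax] p1 ⊢ p1
      [Ax] p0 ⊢ p0
    [→I]  ⊢ (p1 → p1)
      [Ax] p1 ⊢ p1

Result: YES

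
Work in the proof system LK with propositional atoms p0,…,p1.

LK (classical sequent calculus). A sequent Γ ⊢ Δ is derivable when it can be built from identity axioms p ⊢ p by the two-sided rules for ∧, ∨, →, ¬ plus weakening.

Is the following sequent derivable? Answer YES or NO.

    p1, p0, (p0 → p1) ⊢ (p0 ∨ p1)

Derivation (root first):
[∨R] p1, p0, (p0 → p1) ⊢ (p0 ∨ p1)
  [→L] p1, p0, (p0 → p1) ⊢ p1, p0
    [WL] p0, p1 ⊢ p0
      [Ax] p0 ⊢ p0
    [WR] p1 ⊢ p1, p0
      [Ax] p1 ⊢ p1

Result: YES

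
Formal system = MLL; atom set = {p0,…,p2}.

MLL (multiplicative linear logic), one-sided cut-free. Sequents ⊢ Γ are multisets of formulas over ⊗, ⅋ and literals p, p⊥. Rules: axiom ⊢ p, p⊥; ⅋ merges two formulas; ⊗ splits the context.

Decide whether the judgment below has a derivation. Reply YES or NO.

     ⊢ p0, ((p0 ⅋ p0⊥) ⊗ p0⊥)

Proof tree:
[⊗]  ⊢ p0, ((p0 ⅋ p0⊥) ⊗ p0⊥)
  [⅋]  ⊢ (p0 ⅋ p0⊥)
    [Ax]  ⊢ p0, p0⊥
  [Ax]  ⊢ p0, p0⊥

Result: YES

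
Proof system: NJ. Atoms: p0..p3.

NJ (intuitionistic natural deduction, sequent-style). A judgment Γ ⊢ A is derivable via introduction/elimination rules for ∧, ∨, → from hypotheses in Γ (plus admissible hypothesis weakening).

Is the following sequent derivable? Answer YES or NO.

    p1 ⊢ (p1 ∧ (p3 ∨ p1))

Derivation trace:
[∧I] p1 ⊢ (p1 ∧ (p3 ∨ p1))
  [Ax] p1 ⊢ p1
  [∨I₂] p1 ⊢ (p3 ∨ p1)
    [Ax] p1 ⊢ p1

Result: YES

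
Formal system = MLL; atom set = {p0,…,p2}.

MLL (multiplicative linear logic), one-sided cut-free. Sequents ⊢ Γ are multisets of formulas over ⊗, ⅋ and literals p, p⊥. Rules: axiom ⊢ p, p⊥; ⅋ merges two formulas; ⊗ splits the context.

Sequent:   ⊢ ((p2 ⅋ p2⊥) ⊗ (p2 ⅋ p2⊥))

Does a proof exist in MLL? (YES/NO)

Derivation (root first):
[⊗]  ⊢ ((p2 ⅋ p2⊥) ⊗ (p2 ⅋ p2⊥))
  [⅋]  ⊢ (p2 ⅋ p2⊥)
    [Ax]  ⊢ p2, p2⊥
  [⅋]  ⊢ (p2 ⅋ p2⊥)
    [Ax]  ⊢ p2, p2⊥

Result: YES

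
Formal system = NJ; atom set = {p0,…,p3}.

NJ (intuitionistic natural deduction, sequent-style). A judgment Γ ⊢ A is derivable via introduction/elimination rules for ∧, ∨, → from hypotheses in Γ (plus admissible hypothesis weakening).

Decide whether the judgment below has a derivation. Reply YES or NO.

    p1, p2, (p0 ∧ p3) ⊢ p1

Proof tree:
[Wk] p1, p2, (p0 ∧ p3) ⊢ p1
  [Wk] p1, p2 ⊢ p1
    [Ax] p1 ⊢ p1

Result: YES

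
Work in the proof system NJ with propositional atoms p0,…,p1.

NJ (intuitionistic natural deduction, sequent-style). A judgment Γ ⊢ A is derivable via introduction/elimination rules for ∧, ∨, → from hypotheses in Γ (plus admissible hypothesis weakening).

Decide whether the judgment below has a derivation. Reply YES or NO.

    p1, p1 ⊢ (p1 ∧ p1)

Derivation trace:
[Wk] p1, p1 ⊢ (p1 ∧ p1)
  [∧I] p1 ⊢ (p1 ∧ p1)
    [Ax] p1 ⊢ p1
    [Ax] p1 ⊢ p1

Result: YES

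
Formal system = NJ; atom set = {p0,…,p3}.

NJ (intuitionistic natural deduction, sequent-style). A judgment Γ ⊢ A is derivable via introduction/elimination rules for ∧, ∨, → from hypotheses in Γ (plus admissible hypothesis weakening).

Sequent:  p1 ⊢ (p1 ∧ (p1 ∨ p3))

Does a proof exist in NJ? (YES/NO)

Proof tree:
[∧I] p1 ⊢ (p1 ∧ (p1 ∨ p3))
  [Ax] p1 ⊢ p1
  [∨I₁] p1 ⊢ (p1 ∨ p3)
    [Ax] p1 ⊢ p1

Result: YES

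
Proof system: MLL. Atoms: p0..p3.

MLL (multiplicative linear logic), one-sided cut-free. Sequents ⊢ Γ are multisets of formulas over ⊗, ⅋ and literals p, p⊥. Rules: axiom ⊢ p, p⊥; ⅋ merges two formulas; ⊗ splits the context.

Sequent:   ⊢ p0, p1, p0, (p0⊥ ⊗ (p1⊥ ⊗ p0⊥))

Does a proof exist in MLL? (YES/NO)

Proof tree:
[⊗]  ⊢ p0, p1, p0, (p0⊥ ⊗ (p1⊥ ⊗ p0⊥))
  [Ax]  ⊢ p0, p0⊥
  [⊗]  ⊢ p1, p0, (p1⊥ ⊗ p0⊥)
    [Ax]  ⊢ p1, p1⊥
    [Ax]  ⊢ p0, p0⊥

Result: YES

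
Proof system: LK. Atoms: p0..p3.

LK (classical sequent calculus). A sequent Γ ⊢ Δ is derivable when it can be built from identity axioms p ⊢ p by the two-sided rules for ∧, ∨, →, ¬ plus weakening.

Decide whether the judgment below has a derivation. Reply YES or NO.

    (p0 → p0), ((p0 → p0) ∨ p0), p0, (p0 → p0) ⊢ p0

Derivation (root first):
[→L] (p0 → p0), ((p0 → p0) ∨ p0), p0, (p0 → p0) ⊢ p0
  [∨L] (p0 → p0), p0, ((p0 → p0) ∨ p0) ⊢ p0
    [→L] p0, (p0 → p0) ⊢ p0
      [Ax] p0 ⊢ p0
      [Ax] p0 ⊢ p0
    [WL] p0, (p0 → p0), p0 ⊢ p0
      [→L] p0, (p0 → p0) ⊢ p0
        [Ax] p0 ⊢ p0
        [Ax] p0 ⊢ p0
  [Ax] p0 ⊢ p0

Result: YES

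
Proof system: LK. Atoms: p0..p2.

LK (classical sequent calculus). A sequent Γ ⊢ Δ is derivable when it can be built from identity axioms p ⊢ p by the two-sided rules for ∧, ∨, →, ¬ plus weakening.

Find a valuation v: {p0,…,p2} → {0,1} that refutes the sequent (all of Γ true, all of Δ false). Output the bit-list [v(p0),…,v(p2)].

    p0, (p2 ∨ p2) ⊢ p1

Truth-table refutation:
  v=000: Γ:[p0=F, (p2 ∨ p2)=F] Δ:[p1=F] refutes=False
  v=001: Γ:[p0=F, (p2 ∨ p2)=T] Δ:[p1=F] refutes=False
  v=010: Γ:[p0=F, (p2 ∨ p2)=F] Δ:[p1=T] refutes=False
  v=011: Γ:[p0=F, (p2 ∨ p2)=T] Δ:[p1=T] refutes=False
  v=100: Γ:[p0=T, (p2 ∨ p2)=F] Δ:[p1=F] refutes=False
  v=101: Γ:[p0=T, (p2 ∨ p2)=T] Δ:[p1=F] refutes=True  ← countermodel

Result: [1, 0, 1]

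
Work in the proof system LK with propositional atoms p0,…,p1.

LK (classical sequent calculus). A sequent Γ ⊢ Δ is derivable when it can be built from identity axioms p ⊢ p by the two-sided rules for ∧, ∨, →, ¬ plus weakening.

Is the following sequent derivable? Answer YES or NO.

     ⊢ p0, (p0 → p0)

Derivation (root first):
[→R]  ⊢ p0, (p0 → p0)
  [WR] p0 ⊢ p0, p0
    [Ax] p0 ⊢ p0

Result: YES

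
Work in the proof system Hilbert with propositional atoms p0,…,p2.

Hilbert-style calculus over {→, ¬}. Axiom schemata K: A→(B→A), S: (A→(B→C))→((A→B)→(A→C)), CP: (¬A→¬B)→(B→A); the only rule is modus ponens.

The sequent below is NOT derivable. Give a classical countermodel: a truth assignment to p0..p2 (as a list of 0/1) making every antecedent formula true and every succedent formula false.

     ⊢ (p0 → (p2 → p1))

Search for a countermodel by truth-table:
  v=000: Γ:[] Δ:[(p0 → (p2 → p1))=T] refutes=False
  v=001: Γ:[] Δ:[(p0 → (p2 → p1))=T] refutes=False
  v=010: Γ:[] Δ:[(p0 → (p2 → p1))=T] refutes=False
  v=011: Γ:[] Δ:[(p0 → (p2 → p1))=T] refutes=False
  v=100: Γ:[] Δ:[(p0 → (p2 → p1))=T] refutes=False
  v=101: Γ:[] Δ:[(p0 → (p2 → p1))=F] refutes=True  ← countermodel

Result: [1, 0, 1]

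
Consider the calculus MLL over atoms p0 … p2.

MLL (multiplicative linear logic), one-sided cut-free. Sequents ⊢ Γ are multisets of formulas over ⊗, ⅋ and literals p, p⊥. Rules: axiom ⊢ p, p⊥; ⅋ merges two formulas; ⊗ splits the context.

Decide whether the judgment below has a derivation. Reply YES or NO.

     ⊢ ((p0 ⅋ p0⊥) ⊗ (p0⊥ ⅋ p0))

Proof tree:
[⊗]  ⊢ ((p0 ⅋ p0⊥) ⊗ (p0⊥ ⅋ p0))
  [⅋]  ⊢ (p0 ⅋ p0⊥)
    [Ax]  ⊢ p0, p0⊥
  [⅋]  ⊢ (p0⊥ ⅋ p0)
    [Ax]  ⊢ p0, p0⊥

Result: YES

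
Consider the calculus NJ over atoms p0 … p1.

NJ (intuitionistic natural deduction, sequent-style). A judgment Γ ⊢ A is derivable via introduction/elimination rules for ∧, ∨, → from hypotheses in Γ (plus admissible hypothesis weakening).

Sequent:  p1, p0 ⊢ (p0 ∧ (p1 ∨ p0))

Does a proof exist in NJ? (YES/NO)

Derivation (root first):
[∧I] p1, p0 ⊢ (p0 ∧ (p1 ∨ p0))
  [Ax] p0 ⊢ p0
  [∨I₁] p1 ⊢ (p1 ∨ p0)
    [Ax] p1 ⊢ p1

Result: YES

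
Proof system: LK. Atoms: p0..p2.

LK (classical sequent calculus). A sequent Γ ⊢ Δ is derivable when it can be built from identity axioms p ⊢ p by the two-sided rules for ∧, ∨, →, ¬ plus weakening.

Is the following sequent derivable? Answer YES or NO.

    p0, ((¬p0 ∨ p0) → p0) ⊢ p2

Truth-table refutation:
  v=000: Γ:[p0=F, ((¬p0 ∨ p0) → p0)=F] Δ:[p2=F] refutes=False
  v=001: Γ:[p0=F, ((¬p0 ∨ p0) → p0)=F] Δ:[p2=T] refutes=False
  v=010: Γ:[p0=F, ((¬p0 ∨ p0) → p0)=F] Δ:[p2=F] refutes=False
  v=011: Γ:[p0=F, ((¬p0 ∨ p0) → p0)=F] Δ:[p2=T] refutes=False
  v=100: Γ:[p0=T, ((¬p0 ∨ p0) → p0)=T] Δ:[p2=F] refutes=True  ← countermodel

Result: NO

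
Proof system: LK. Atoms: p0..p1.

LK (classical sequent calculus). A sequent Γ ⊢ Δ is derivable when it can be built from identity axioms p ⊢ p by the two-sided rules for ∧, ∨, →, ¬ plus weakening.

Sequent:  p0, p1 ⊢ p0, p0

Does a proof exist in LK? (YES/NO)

Derivation (root first):
[WR] p0, p1 ⊢ p0, p0
  [WL] p0, p1 ⊢ p0
    [Ax] p0 ⊢ p0

Result: YES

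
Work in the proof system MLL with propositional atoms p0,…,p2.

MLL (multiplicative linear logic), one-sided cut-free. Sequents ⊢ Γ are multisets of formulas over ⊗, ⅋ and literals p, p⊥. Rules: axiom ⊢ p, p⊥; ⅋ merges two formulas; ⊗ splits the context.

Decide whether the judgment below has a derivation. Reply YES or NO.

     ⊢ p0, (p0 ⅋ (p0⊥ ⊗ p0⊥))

Proof tree:
[⅋]  ⊢ p0, (p0 ⅋ (p0⊥ ⊗ p0⊥))
  [⊗]  ⊢ p0, p0, (p0⊥ ⊗ p0⊥)
    [Ax]  ⊢ p0, p0⊥
    [Ax]  ⊢ p0, p0⊥

Result: YES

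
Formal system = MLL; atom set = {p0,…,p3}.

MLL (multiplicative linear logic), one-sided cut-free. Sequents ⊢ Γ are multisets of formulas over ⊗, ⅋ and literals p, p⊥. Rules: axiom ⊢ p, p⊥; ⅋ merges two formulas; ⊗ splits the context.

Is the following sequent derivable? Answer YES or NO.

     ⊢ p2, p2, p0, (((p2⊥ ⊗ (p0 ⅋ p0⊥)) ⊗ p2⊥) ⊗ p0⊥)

Derivation trace:
[⊗]  ⊢ p2, p2, p0, (((p2⊥ ⊗ (p0 ⅋ p0⊥)) ⊗ p2⊥) ⊗ p0⊥)
  [⊗]  ⊢ p2, p2, ((p2⊥ ⊗ (p0 ⅋ p0⊥)) ⊗ p2⊥)
    [⊗]  ⊢ p2, (p2⊥ ⊗ (p0 ⅋ p0⊥))
      [Ax]  ⊢ p2, p2⊥
      [⅋]  ⊢ (p0 ⅋ p0⊥)
        [Ax]  ⊢ p0, p0⊥
    [Ax]  ⊢ p2, p2⊥
  [Ax]  ⊢ p0, p0⊥

Result: YES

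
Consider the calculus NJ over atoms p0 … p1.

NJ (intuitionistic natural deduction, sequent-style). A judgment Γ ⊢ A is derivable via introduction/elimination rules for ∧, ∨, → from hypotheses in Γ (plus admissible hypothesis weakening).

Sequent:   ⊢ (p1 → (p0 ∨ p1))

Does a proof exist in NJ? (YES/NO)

Derivation trace:
[→I]  ⊢ (p1 → (p0 ∨ p1))
  [∨I₂] p1 ⊢ (p0 ∨ p1)
    [Ax] p1 ⊢ p1

Result: YES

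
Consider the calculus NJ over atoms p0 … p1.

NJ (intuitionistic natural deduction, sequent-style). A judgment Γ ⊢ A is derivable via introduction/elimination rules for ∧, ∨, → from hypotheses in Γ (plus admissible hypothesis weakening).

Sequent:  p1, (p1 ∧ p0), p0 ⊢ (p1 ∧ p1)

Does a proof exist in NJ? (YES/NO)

Proof tree:
[Wk] p1, (p1 ∧ p0), p0 ⊢ (p1 ∧ p1)
  [Wk] p1, (p1 ∧ p0) ⊢ (p1 ∧ p1)
    [∧I] p1 ⊢ (p1 ∧ p1)
      [Ax] p1 ⊢ p1
      [Ax] p1 ⊢ p1

Result: YES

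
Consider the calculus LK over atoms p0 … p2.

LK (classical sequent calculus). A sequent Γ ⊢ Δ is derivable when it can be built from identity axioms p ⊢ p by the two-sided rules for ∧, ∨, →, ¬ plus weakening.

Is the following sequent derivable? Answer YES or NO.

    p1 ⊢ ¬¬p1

Derivation (root first):
[¬R] p1 ⊢ ¬¬p1
  [¬L] p1, ¬p1 ⊢ 
    [Ax] p1 ⊢ p1

Result: YES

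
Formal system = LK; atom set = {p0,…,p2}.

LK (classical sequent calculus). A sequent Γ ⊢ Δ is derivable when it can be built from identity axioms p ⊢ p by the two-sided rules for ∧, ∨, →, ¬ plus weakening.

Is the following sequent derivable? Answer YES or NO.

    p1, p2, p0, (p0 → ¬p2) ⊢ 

Derivation (root first):
[→L] p1, p2, p0, (p0 → ¬p2) ⊢ 
  [WL] p0, p1 ⊢ p0
    [Ax] p0 ⊢ p0
  [¬L] p2, ¬p2 ⊢ 
    [Ax] p2 ⊢ p2

Result: YES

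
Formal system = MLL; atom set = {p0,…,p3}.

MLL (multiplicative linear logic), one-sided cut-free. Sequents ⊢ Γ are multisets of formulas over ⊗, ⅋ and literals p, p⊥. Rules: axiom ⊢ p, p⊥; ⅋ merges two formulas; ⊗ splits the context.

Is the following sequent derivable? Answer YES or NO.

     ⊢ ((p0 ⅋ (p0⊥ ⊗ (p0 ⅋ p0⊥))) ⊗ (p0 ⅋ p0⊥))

Derivation trace:
[⊗]  ⊢ ((p0 ⅋ (p0⊥ ⊗ (p0 ⅋ p0⊥))) ⊗ (p0 ⅋ p0⊥))
  [⅋]  ⊢ (p0 ⅋ (p0⊥ ⊗ (p0 ⅋ p0⊥)))
    [⊗]  ⊢ p0, (p0⊥ ⊗ (p0 ⅋ p0⊥))
      [Ax]  ⊢ p0, p0⊥
      [⅋]  ⊢ (p0 ⅋ p0⊥)
        [Ax]  ⊢ p0, p0⊥
  [⅋]  ⊢ (p0 ⅋ p0⊥)
    [Ax]  ⊢ p0, p0⊥

Result: YES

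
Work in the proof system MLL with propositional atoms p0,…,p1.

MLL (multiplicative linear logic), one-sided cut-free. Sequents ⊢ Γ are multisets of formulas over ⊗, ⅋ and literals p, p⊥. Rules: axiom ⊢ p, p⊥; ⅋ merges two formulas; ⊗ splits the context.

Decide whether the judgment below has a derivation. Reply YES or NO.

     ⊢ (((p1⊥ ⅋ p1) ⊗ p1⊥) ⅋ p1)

Derivation trace:
[⅋]  ⊢ (((p1⊥ ⅋ p1) ⊗ p1⊥) ⅋ p1)
  [⊗]  ⊢ p1, ((p1⊥ ⅋ p1) ⊗ p1⊥)
    [⅋]  ⊢ (p1⊥ ⅋ p1)
      [Ax]  ⊢ p1, p1⊥
    [Ax]  ⊢ p1, p1⊥

Result: YES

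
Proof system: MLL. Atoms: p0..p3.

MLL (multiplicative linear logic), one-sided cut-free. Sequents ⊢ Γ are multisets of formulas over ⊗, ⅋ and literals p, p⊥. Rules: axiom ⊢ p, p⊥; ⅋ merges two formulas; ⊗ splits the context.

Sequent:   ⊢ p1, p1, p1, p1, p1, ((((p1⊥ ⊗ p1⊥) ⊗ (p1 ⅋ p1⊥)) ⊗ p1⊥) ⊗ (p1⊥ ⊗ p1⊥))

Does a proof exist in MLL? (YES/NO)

Derivation (root first):
[⊗]  ⊢ p1, p1, p1, p1, p1, ((((p1⊥ ⊗ p1⊥) ⊗ (p1 ⅋ p1⊥)) ⊗ p1⊥) ⊗ (p1⊥ ⊗ p1⊥))
  [⊗]  ⊢ p1, p1, p1, (((p1⊥ ⊗ p1⊥) ⊗ (p1 ⅋ p1⊥)) ⊗ p1⊥)
    [⊗]  ⊢ p1, p1, ((p1⊥ ⊗ p1⊥) ⊗ (p1 ⅋ p1⊥))
      [⊗]  ⊢ p1, p1, (p1⊥ ⊗ p1⊥)
        [Ax]  ⊢ p1, p1⊥
        [Ax]  ⊢ p1, p1⊥
      [⅋]  ⊢ (p1 ⅋ p1⊥)
        [Ax]  ⊢ p1, p1⊥
    [Ax]  ⊢ p1, p1⊥
  [⊗]  ⊢ p1, p1, (p1⊥ ⊗ p1⊥)
    [Ax]  ⊢ p1, p1⊥
    [Ax]  ⊢ p1, p1⊥

Result: YES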